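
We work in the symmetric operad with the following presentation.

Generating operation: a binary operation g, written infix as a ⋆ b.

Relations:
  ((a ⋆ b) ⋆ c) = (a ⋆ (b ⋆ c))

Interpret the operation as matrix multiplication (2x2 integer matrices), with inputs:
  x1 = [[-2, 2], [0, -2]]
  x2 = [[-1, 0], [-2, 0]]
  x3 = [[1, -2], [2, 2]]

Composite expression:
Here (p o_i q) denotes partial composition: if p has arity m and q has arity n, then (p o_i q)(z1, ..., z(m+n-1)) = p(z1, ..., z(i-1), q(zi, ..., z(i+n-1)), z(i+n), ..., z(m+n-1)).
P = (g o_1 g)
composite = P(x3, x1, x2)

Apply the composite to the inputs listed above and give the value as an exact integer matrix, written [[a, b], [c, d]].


[[-10, 0], [4, 0]]

(x3 ⋆ x1) = [[-2, 6], [-4, 0]]
((x3 ⋆ x1) ⋆ x2) = [[-10, 0], [4, 0]]


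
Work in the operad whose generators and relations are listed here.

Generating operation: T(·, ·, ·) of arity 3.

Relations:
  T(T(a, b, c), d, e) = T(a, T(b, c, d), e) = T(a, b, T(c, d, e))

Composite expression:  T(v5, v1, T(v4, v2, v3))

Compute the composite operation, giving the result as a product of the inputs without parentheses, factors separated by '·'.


v5 · v1 · v4 · v2 · v3

Associativity of T dissolves the nesting; only the v-input order survives.
T(v4, v2, v3) reduces to v4 · v2 · v3
T(v5, v1, T(v4, v2, v3)) reduces to v5 · v1 · v4 · v2 · v3


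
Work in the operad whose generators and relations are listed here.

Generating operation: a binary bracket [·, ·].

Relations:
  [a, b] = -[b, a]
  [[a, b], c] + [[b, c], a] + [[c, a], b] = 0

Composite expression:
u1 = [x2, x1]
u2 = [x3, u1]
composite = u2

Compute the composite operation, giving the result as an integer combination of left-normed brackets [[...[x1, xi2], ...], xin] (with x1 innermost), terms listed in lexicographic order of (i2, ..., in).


In the tensor algebra, words opening x1 carry the x1-anchored form.
Composite bracket: [x3, [x2, x1]]
Expanding via [a, b] = ab - ba: 4 signed words (2^2 = 4).
Words beginning with x1 determine it all:
  from x1x2x3, sign +1: term +[[x1, x2], x3]

[[x1, x2], x3]


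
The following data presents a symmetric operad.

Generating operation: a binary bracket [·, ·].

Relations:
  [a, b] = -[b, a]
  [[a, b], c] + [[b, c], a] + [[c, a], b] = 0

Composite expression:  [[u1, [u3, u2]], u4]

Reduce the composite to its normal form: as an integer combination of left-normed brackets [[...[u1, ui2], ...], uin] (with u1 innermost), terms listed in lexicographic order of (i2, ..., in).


-[[[u1, u2], u3], u4] + [[[u1, u3], u2], u4]

Expand each bracket as ab - ba; the u1-initial words give the coefficients.
Composite bracket: [[u1, [u3, u2]], u4]
Expanding via [a, b] = ab - ba: 8 signed words (2^3 = 8).
Only words starting with u1 matter:
  the word u1u2u3u4 carries sign -1 and contributes -[[[u1, u2], u3], u4]
  the word u1u3u2u4 carries sign +1 and contributes +[[[u1, u3], u2], u4]


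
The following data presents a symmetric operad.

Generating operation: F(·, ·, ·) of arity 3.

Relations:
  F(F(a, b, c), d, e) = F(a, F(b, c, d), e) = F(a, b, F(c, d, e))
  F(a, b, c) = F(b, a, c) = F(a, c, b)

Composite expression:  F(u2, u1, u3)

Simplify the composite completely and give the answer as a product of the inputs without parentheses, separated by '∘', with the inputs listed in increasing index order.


u1 ∘ u2 ∘ u3

Any arrangement under F is one operation, so sort the u-inputs.
F(u2, u1, u3) spells out as u2 ∘ u1 ∘ u3
commutativity sorts the factors: u1 ∘ u2 ∘ u3


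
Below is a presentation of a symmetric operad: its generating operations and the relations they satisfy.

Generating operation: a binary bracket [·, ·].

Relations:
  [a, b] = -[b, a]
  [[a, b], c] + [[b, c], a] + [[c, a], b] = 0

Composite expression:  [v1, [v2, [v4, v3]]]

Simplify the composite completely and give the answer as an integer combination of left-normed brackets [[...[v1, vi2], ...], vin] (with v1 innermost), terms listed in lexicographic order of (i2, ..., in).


Expand each bracket as ab - ba; the v1-initial words give the coefficients.
Composite bracket: [v1, [v2, [v4, v3]]]
The bracket unfolds into 8 signed words via [a, b] = ab - ba (2^3 = 8).
Only words starting with v1 matter:
  from v1v2v3v4, sign -1: term -[[[v1, v2], v3], v4]
  from v1v2v4v3, sign +1: term +[[[v1, v2], v4], v3]
  from v1v3v4v2, sign +1: term +[[[v1, v3], v4], v2]
  from v1v4v3v2, sign -1: term -[[[v1, v4], v3], v2]

-[[[v1, v2], v3], v4] + [[[v1, v2], v4], v3] + [[[v1, v3], v4], v2] - [[[v1, v4], v3], v2]


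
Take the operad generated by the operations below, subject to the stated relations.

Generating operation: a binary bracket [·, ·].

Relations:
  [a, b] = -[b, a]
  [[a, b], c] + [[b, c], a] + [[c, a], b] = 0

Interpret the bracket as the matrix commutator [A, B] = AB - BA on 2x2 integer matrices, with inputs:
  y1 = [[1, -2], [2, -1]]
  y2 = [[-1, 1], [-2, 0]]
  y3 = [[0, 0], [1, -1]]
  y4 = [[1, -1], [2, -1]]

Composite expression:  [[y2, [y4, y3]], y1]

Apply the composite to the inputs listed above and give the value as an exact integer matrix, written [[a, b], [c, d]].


[[10, -10], [0, -10]]

[y4, y3] = [[-1, 1], [0, 1]]
[y2, [y4, y3]] = [[2, 1], [4, -2]]
[[y2, [y4, y3]], y1] = [[10, -10], [0, -10]]


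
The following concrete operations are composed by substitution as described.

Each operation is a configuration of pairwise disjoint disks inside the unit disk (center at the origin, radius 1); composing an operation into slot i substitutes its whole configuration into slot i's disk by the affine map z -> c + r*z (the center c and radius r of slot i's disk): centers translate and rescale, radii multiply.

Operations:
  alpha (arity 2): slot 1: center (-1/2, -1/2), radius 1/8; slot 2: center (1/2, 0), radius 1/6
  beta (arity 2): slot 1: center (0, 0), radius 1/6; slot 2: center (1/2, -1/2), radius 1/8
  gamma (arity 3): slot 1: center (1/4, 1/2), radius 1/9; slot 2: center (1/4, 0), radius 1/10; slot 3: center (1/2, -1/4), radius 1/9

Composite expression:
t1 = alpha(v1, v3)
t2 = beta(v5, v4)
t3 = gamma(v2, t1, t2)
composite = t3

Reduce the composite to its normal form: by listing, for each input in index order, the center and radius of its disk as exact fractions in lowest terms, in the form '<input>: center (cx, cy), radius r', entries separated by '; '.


v1: center (1/5, -1/20), radius 1/80; v2: center (1/4, 1/2), radius 1/9; v3: center (3/10, 0), radius 1/60; v4: center (5/9, -11/36), radius 1/72; v5: center (1/2, -1/4), radius 1/54

Nesting under gamma composes maps z -> c + r*z down each v-path.
input v2: applying the 1 nested substitution gives center (1/4, 1/2), radius 1/9
input v1: applying the 2 nested substitutions gives center (1/5, -1/20), radius 1/80
input v3: applying the 2 nested substitutions gives center (3/10, 0), radius 1/60
input v5: applying the 2 nested substitutions gives center (1/2, -1/4), radius 1/54
input v4: applying the 2 nested substitutions gives center (5/9, -11/36), radius 1/72


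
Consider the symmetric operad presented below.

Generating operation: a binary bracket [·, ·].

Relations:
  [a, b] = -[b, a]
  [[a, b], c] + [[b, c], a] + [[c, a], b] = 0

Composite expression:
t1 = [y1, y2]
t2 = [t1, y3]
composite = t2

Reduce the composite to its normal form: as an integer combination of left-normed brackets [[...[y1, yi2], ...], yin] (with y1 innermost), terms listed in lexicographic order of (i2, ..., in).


[[y1, y2], y3]

Antisymmetry and Jacobi reduce to y1-anchored left-normed brackets.
Composite bracket: [[y1, y2], y3]
The bracket unfolds into 4 signed words via [a, b] = ab - ba (2^2 = 4).
Only words starting with y1 matter:
  y1y2y3 (sign +1) contributes +[[y1, y2], y3]


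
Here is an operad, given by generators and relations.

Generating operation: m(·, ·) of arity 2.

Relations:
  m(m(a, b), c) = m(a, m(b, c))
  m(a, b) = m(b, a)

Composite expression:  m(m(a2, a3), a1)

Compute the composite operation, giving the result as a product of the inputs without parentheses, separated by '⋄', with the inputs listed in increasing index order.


a1 ⋄ a2 ⋄ a3

Reordering under m is free, so list the a-inputs canonically.
m(a2, a3) flattens to a2 ⋄ a3
m(m(a2, a3), a1) flattens to a2 ⋄ a3 ⋄ a1
commutativity sorts the factors: a1 ⋄ a2 ⋄ a3


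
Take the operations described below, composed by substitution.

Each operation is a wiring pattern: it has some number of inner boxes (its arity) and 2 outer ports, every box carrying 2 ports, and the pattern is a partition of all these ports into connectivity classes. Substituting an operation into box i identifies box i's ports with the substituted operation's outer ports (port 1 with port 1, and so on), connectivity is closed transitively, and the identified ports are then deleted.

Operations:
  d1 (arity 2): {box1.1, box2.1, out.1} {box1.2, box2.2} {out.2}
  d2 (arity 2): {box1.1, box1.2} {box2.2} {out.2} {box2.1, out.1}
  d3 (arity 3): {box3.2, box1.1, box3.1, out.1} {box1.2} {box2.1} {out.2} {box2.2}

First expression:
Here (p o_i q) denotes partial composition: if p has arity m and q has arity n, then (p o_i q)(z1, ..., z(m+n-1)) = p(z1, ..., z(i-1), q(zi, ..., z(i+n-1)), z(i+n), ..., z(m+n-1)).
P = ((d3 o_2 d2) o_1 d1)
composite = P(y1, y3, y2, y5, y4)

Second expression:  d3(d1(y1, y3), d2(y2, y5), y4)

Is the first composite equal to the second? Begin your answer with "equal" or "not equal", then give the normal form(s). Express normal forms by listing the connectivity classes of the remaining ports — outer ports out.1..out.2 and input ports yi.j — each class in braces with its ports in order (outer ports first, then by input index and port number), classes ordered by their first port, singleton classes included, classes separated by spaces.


The first expression reduces to {out.1, y1.1, y3.1, y4.1, y4.2} {out.2} {y1.2, y3.2} {y2.1, y2.2} {y5.1} {y5.2}
The second expression reduces to {out.1, y1.1, y3.1, y4.1, y4.2} {out.2} {y1.2, y3.2} {y2.1, y2.2} {y5.1} {y5.2}
The normal forms match — equal.

equal — both sides give {out.1, y1.1, y3.1, y4.1, y4.2} {out.2} {y1.2, y3.2} {y2.1, y2.2} {y5.1} {y5.2}


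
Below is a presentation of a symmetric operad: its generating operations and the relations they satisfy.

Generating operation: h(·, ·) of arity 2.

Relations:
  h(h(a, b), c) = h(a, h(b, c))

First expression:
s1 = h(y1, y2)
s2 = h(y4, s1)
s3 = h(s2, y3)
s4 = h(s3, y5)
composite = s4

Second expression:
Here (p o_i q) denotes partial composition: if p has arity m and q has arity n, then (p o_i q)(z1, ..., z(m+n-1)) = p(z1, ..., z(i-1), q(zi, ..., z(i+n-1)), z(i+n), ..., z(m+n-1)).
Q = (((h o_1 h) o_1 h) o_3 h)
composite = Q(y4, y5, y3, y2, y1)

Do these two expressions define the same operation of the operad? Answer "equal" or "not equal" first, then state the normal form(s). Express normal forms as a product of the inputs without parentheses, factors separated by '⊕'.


Reducing the first expression gives y4 ⊕ y1 ⊕ y2 ⊕ y3 ⊕ y5
Reducing the second expression gives y4 ⊕ y5 ⊕ y3 ⊕ y2 ⊕ y1
The forms do not match — not equal.

not equal; the first gives y4 ⊕ y1 ⊕ y2 ⊕ y3 ⊕ y5 and the second y4 ⊕ y5 ⊕ y3 ⊕ y2 ⊕ y1


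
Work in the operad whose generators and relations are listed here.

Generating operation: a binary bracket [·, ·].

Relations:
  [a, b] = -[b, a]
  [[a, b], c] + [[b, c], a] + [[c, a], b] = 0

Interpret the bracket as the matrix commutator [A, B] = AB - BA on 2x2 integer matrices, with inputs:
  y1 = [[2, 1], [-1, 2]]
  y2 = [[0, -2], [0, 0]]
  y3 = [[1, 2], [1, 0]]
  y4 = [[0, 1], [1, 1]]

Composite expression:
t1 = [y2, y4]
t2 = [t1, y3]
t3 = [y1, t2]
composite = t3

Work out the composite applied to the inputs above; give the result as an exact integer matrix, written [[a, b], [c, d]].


[[-2, 4], [4, 2]]


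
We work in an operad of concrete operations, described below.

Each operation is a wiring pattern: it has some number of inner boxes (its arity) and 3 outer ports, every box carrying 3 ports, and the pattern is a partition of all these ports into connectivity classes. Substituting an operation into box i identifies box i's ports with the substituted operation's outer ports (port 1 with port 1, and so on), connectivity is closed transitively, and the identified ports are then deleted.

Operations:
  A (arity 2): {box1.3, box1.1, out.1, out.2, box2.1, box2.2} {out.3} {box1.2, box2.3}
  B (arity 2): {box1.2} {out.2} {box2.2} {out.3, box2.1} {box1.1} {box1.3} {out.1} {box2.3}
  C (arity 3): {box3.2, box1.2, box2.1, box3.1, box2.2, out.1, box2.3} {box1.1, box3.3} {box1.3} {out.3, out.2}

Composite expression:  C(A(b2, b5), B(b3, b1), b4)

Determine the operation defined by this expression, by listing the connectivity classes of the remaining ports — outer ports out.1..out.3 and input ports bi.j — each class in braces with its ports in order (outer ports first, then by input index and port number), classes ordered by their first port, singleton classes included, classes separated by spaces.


{out.1, b1.1, b2.1, b2.3, b4.1, b4.2, b4.3, b5.1, b5.2} {out.2, out.3} {b1.2} {b1.3} {b2.2, b5.3} {b3.1} {b3.2} {b3.3}

Two ports join when wires chain via C-identified ports.
through A, on inputs (b2, b5): {out.1, out.2, b2.1, b2.3, b5.1, b5.2} {out.3} {b2.2, b5.3} (out.j = stage outer ports)
through B, on inputs (b3, b1): {out.1} {out.2} {out.3, b1.1} {b1.2} {b1.3} {b3.1} {b3.2} {b3.3} (out.j = stage outer ports)
through C, on inputs (b2, b5, b3, b1, b4): {out.1, b1.1, b2.1, b2.3, b4.1, b4.2, b4.3, b5.1, b5.2} {out.2, out.3} {b1.2} {b1.3} {b2.2, b5.3} {b3.1} {b3.2} {b3.3} (out.j = stage outer ports)


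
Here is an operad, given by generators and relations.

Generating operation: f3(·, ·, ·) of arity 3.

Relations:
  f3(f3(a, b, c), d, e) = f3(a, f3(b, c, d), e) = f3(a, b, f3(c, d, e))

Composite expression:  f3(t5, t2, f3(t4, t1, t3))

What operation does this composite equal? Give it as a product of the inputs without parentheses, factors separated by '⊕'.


t5 ⊕ t2 ⊕ t4 ⊕ t1 ⊕ t3


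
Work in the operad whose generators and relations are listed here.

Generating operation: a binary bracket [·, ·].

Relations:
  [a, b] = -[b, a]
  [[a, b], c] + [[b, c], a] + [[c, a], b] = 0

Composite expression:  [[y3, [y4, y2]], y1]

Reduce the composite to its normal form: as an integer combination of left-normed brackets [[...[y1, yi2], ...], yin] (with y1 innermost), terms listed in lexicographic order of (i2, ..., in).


-[[[y1, y2], y4], y3] + [[[y1, y3], y2], y4] - [[[y1, y3], y4], y2] + [[[y1, y4], y2], y3]

Antisymmetry and Jacobi reduce to y1-anchored left-normed brackets.
Composite bracket: [[y3, [y4, y2]], y1]
Applying ab - ba throughout gives 8 signed words (2^3 = 8).
Collect the words opening with y1:
  from y1y2y4y3, sign -1: term -[[[y1, y2], y4], y3]
  from y1y3y2y4, sign +1: term +[[[y1, y3], y2], y4]
  from y1y3y4y2, sign -1: term -[[[y1, y3], y4], y2]
  from y1y4y2y3, sign +1: term +[[[y1, y4], y2], y3]


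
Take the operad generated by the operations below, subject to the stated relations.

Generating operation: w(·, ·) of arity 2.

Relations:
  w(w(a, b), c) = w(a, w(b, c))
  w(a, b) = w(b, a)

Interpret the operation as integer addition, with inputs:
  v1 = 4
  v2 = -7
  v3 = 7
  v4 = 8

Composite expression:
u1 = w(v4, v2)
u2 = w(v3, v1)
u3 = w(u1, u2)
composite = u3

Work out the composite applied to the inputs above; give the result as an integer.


12


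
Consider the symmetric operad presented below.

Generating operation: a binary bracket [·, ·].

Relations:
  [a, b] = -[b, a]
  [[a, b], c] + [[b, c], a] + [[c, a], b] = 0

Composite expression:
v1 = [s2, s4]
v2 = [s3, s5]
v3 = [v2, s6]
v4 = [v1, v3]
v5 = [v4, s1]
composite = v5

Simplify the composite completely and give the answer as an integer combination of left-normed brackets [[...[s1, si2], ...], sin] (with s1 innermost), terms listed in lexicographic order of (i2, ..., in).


-[[[[[s1, s2], s4], s3], s5], s6] + [[[[[s1, s2], s4], s5], s3], s6] + [[[[[s1, s2], s4], s6], s3], s5] - [[[[[s1, s2], s4], s6], s5], s3] + [[[[[s1, s3], s5], s6], s2], s4] - [[[[[s1, s3], s5], s6], s4], s2] + [[[[[s1, s4], s2], s3], s5], s6] - [[[[[s1, s4], s2], s5], s3], s6] - [[[[[s1, s4], s2], s6], s3], s5] + [[[[[s1, s4], s2], s6], s5], s3] - [[[[[s1, s5], s3], s6], s2], s4] + [[[[[s1, s5], s3], s6], s4], s2] - [[[[[s1, s6], s3], s5], s2], s4] + [[[[[s1, s6], s3], s5], s4], s2] + [[[[[s1, s6], s5], s3], s2], s4] - [[[[[s1, s6], s5], s3], s4], s2]

Expand each bracket as ab - ba; the s1-initial words give the coefficients.
Composite bracket: [[[s2, s4], [[s3, s5], s6]], s1]
Full expansion: 32 signed words from ab - ba (2^5 = 32).
Only words starting with s1 matter:
  sign of s1s2s4s3s5s6 is -1, so it contributes -[[[[[s1, s2], s4], s3], s5], s6]
  sign of s1s2s4s5s3s6 is +1, so it contributes +[[[[[s1, s2], s4], s5], s3], s6]
  sign of s1s2s4s6s3s5 is +1, so it contributes +[[[[[s1, s2], s4], s6], s3], s5]
  sign of s1s2s4s6s5s3 is -1, so it contributes -[[[[[s1, s2], s4], s6], s5], s3]
  sign of s1s3s5s6s2s4 is +1, so it contributes +[[[[[s1, s3], s5], s6], s2], s4]
  sign of s1s3s5s6s4s2 is -1, so it contributes -[[[[[s1, s3], s5], s6], s4], s2]
  sign of s1s4s2s3s5s6 is +1, so it contributes +[[[[[s1, s4], s2], s3], s5], s6]
  sign of s1s4s2s5s3s6 is -1, so it contributes -[[[[[s1, s4], s2], s5], s3], s6]
  sign of s1s4s2s6s3s5 is -1, so it contributes -[[[[[s1, s4], s2], s6], s3], s5]
  sign of s1s4s2s6s5s3 is +1, so it contributes +[[[[[s1, s4], s2], s6], s5], s3]
  sign of s1s5s3s6s2s4 is -1, so it contributes -[[[[[s1, s5], s3], s6], s2], s4]
  sign of s1s5s3s6s4s2 is +1, so it contributes +[[[[[s1, s5], s3], s6], s4], s2]
  sign of s1s6s3s5s2s4 is -1, so it contributes -[[[[[s1, s6], s3], s5], s2], s4]
  sign of s1s6s3s5s4s2 is +1, so it contributes +[[[[[s1, s6], s3], s5], s4], s2]
  sign of s1s6s5s3s2s4 is +1, so it contributes +[[[[[s1, s6], s5], s3], s2], s4]
  sign of s1s6s5s3s4s2 is -1, so it contributes -[[[[[s1, s6], s5], s3], s4], s2]


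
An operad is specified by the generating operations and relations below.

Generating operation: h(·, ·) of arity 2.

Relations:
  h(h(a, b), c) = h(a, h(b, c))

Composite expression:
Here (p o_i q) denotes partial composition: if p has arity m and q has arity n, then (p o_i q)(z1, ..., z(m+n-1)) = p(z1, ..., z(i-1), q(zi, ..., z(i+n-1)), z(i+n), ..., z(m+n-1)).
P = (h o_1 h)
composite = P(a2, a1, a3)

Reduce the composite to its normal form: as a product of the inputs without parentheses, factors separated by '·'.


a2 · a1 · a3


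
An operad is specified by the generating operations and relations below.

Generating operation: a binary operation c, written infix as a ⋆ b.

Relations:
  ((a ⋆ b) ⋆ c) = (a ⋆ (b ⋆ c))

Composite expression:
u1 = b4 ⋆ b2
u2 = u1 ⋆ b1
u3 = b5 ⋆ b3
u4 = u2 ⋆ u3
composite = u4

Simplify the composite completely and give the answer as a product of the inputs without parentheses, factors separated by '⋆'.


b4 ⋆ b2 ⋆ b1 ⋆ b5 ⋆ b3

Every regrouping of c is equal, so read the b-inputs in written order.
(b4 ⋆ b2) collapses to b4 ⋆ b2
((b4 ⋆ b2) ⋆ b1) collapses to b4 ⋆ b2 ⋆ b1
(b5 ⋆ b3) collapses to b5 ⋆ b3
(((b4 ⋆ b2) ⋆ b1) ⋆ (b5 ⋆ b3)) collapses to b4 ⋆ b2 ⋆ b1 ⋆ b5 ⋆ b3


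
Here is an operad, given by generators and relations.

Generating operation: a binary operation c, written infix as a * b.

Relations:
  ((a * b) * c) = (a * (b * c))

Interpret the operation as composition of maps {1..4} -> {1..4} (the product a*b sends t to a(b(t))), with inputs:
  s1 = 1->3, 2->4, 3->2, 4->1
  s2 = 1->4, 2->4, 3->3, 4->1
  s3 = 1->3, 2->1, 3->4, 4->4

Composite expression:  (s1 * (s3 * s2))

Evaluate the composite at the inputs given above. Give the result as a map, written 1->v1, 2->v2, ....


1->1, 2->1, 3->1, 4->2

(s3 * s2) = 1->4, 2->4, 3->4, 4->3
(s1 * (s3 * s2)) = 1->1, 2->1, 3->1, 4->2


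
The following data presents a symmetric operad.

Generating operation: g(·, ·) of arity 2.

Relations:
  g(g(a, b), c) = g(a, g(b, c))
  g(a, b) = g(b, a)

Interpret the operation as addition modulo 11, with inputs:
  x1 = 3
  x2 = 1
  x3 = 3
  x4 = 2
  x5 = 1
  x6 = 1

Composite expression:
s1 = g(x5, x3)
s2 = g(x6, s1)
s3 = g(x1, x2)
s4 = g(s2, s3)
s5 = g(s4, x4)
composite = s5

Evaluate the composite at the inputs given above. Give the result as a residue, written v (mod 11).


g(x5, x3) = 4
g(x6, g(x5, x3)) = 5
g(x1, x2) = 4
g(g(x6, g(x5, x3)), g(x1, x2)) = 9
g(g(g(x6, g(x5, x3)), g(x1, x2)), x4) = 0

0 (mod 11)


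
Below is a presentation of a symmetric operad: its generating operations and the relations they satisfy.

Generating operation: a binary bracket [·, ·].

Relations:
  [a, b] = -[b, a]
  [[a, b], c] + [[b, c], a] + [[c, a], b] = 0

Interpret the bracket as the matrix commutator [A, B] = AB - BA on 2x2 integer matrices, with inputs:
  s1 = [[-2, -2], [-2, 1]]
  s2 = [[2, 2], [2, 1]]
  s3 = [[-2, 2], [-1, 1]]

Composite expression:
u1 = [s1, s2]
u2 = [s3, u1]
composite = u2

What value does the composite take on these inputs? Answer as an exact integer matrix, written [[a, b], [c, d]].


[[4, 12], [12, -4]]

[s1, s2] = [[0, -4], [4, 0]]
[s3, [s1, s2]] = [[4, 12], [12, -4]]


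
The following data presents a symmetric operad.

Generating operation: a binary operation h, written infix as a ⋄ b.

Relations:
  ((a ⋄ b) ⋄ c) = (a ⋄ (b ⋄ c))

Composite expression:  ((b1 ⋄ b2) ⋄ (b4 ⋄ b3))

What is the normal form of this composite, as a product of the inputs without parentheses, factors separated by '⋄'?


b1 ⋄ b2 ⋄ b4 ⋄ b3

All parenthesizations of h agree; list the b-inputs left to right.
(b1 ⋄ b2) linearizes to b1 ⋄ b2
(b4 ⋄ b3) linearizes to b4 ⋄ b3
((b1 ⋄ b2) ⋄ (b4 ⋄ b3)) linearizes to b1 ⋄ b2 ⋄ b4 ⋄ b3


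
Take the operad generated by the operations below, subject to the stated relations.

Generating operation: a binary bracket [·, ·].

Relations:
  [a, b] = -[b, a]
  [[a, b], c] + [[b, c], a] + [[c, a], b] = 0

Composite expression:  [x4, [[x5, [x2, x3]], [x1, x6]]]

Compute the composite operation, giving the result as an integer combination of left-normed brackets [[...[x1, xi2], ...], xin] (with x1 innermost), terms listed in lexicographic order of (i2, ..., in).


-[[[[[x1, x6], x2], x3], x5], x4] + [[[[[x1, x6], x3], x2], x5], x4] + [[[[[x1, x6], x5], x2], x3], x4] - [[[[[x1, x6], x5], x3], x2], x4]

Expand each bracket as ab - ba; the x1-initial words give the coefficients.
Composite bracket: [x4, [[x5, [x2, x3]], [x1, x6]]]
Expanding via [a, b] = ab - ba: 32 signed words (2^5 = 32).
Coefficients come from the x1-initial words:
  the word x1x6x2x3x5x4 carries sign -1 and contributes -[[[[[x1, x6], x2], x3], x5], x4]
  the word x1x6x3x2x5x4 carries sign +1 and contributes +[[[[[x1, x6], x3], x2], x5], x4]
  the word x1x6x5x2x3x4 carries sign +1 and contributes +[[[[[x1, x6], x5], x2], x3], x4]
  the word x1x6x5x3x2x4 carries sign -1 and contributes -[[[[[x1, x6], x5], x3], x2], x4]


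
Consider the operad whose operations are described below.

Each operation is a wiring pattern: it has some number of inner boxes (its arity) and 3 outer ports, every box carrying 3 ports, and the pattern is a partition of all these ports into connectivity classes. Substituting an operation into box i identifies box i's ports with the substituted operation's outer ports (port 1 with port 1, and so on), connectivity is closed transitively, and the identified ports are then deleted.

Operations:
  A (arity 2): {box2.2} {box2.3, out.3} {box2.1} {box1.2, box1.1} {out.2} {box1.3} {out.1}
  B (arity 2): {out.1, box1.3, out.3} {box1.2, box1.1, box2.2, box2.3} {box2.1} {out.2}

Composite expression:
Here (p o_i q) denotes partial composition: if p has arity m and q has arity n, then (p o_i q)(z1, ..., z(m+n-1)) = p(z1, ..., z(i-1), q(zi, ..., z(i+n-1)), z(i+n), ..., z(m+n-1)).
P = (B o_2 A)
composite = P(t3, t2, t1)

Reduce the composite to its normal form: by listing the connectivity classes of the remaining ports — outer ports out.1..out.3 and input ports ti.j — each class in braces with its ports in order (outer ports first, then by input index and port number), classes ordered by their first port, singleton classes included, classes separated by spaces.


{out.1, out.3, t3.3} {out.2} {t1.1} {t1.2} {t1.3, t3.1, t3.2} {t2.1, t2.2} {t2.3}

Substituting into B glues patterns; closure does the rest.
stage A: inputs (t2, t1), connectivity {out.1} {out.2} {out.3, t1.3} {t1.1} {t1.2} {t2.1, t2.2} {t2.3}, out.j its boundary
stage B: inputs (t3, t2, t1), connectivity {out.1, out.3, t3.3} {out.2} {t1.1} {t1.2} {t1.3, t3.1, t3.2} {t2.1, t2.2} {t2.3}, out.j its boundary


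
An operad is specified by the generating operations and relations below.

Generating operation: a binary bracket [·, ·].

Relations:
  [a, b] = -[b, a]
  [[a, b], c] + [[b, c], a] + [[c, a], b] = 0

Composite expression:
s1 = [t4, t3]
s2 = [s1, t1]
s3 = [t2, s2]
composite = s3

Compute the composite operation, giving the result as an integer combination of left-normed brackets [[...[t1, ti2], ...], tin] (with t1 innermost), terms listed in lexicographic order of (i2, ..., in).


-[[[t1, t3], t4], t2] + [[[t1, t4], t3], t2]

Skip Jacobi rewriting: expand, keep t1-initial words, read off terms.
Composite bracket: [t2, [[t4, t3], t1]]
Under [a, b] = ab - ba we get 8 signed associative words (2^3 = 8).
The t1-initial words carry the normal form:
  the word t1t3t4t2 carries sign -1 and contributes -[[[t1, t3], t4], t2]
  the word t1t4t3t2 carries sign +1 and contributes +[[[t1, t4], t3], t2]


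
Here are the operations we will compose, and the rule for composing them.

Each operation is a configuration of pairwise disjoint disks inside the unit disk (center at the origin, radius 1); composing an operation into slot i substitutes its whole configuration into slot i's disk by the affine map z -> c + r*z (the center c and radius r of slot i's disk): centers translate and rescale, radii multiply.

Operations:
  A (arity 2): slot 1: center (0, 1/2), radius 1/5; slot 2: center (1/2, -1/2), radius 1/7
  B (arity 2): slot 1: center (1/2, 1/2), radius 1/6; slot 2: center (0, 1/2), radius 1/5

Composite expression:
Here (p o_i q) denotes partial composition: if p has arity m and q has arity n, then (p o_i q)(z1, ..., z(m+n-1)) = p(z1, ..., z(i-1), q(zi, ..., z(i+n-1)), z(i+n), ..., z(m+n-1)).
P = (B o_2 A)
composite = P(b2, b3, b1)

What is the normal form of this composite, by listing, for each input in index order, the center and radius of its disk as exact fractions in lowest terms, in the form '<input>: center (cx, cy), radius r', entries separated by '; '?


b1: center (1/10, 2/5), radius 1/35; b2: center (1/2, 1/2), radius 1/6; b3: center (0, 3/5), radius 1/25

Follow each b-input down from B: c' goes to c + r*c', radius to r*r'.
input b2: applying the 1 nested substitution gives center (1/2, 1/2), radius 1/6
input b3: applying the 2 nested substitutions gives center (0, 3/5), radius 1/25
input b1: applying the 2 nested substitutions gives center (1/10, 2/5), radius 1/35


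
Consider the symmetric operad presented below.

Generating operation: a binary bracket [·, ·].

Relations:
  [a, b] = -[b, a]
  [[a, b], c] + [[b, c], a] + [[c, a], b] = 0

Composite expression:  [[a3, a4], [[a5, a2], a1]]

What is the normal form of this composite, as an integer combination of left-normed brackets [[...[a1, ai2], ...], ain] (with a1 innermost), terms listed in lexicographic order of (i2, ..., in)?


-[[[[a1, a2], a5], a3], a4] + [[[[a1, a2], a5], a4], a3] + [[[[a1, a5], a2], a3], a4] - [[[[a1, a5], a2], a4], a3]

Antisymmetry and Jacobi reduce to a1-anchored left-normed brackets.
Composite bracket: [[a3, a4], [[a5, a2], a1]]
Each bracket splits as ab - ba, giving 16 signed words (2^4 = 16).
Keep just the words that open with a1:
  from a1a2a5a3a4, sign -1: term -[[[[a1, a2], a5], a3], a4]
  from a1a2a5a4a3, sign +1: term +[[[[a1, a2], a5], a4], a3]
  from a1a5a2a3a4, sign +1: term +[[[[a1, a5], a2], a3], a4]
  from a1a5a2a4a3, sign -1: term -[[[[a1, a5], a2], a4], a3]


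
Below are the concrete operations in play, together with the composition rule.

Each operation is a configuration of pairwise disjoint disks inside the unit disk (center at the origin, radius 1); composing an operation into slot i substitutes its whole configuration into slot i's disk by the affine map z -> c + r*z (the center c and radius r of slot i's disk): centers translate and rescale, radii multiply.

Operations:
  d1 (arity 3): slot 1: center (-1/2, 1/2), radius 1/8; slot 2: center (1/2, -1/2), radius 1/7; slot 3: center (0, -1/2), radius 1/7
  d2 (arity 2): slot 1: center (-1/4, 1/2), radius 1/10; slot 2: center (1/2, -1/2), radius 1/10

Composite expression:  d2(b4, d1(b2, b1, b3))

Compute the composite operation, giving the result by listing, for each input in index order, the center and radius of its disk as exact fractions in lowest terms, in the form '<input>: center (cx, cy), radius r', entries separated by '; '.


b1: center (11/20, -11/20), radius 1/70; b2: center (9/20, -9/20), radius 1/80; b3: center (1/2, -11/20), radius 1/70; b4: center (-1/4, 1/2), radius 1/10

Affine substitution under d2: radii multiply and b-centers shift.
input b4: composing its 1 substitution step yields center (-1/4, 1/2), radius 1/10
input b2: composing its 2 substitution steps yields center (9/20, -9/20), radius 1/80
input b1: composing its 2 substitution steps yields center (11/20, -11/20), radius 1/70
input b3: composing its 2 substitution steps yields center (1/2, -11/20), radius 1/70


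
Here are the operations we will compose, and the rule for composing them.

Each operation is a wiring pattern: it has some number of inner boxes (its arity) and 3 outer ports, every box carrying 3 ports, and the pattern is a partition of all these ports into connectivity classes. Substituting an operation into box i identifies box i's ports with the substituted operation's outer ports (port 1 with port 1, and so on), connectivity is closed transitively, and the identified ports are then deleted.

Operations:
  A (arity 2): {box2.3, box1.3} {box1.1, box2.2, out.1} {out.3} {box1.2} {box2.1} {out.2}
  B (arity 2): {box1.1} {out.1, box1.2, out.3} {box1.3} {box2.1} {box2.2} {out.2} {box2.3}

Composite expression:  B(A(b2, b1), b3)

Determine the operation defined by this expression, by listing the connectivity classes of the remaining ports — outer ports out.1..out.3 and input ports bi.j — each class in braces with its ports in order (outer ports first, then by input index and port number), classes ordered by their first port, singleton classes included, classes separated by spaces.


Two ports join when wires chain via B-identified ports.
through A, on inputs (b2, b1): {out.1, b1.2, b2.1} {out.2} {out.3} {b1.1} {b1.3, b2.3} {b2.2} (out.j = stage outer ports)
through B, on inputs (b2, b1, b3): {out.1, out.3} {out.2} {b1.1} {b1.2, b2.1} {b1.3, b2.3} {b2.2} {b3.1} {b3.2} {b3.3} (out.j = stage outer ports)

{out.1, out.3} {out.2} {b1.1} {b1.2, b2.1} {b1.3, b2.3} {b2.2} {b3.1} {b3.2} {b3.3}


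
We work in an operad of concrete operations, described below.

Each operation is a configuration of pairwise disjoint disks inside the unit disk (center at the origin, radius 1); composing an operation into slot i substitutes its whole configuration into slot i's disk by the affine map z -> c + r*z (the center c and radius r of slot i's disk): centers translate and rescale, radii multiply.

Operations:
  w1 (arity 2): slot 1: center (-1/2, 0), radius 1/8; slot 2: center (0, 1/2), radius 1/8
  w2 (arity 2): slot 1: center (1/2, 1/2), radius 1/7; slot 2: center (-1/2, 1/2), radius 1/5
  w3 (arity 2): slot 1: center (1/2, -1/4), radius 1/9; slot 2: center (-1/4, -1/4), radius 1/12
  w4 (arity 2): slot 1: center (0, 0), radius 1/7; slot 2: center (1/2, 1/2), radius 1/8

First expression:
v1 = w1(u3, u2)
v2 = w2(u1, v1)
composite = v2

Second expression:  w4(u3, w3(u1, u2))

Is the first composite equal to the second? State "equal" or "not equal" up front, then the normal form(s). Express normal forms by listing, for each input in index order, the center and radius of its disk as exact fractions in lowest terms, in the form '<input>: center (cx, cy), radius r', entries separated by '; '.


not equal; first: u1: center (1/2, 1/2), radius 1/7; u2: center (-1/2, 3/5), radius 1/40; u3: center (-3/5, 1/2), radius 1/40; second: u1: center (9/16, 15/32), radius 1/72; u2: center (15/32, 15/32), radius 1/96; u3: center (0, 0), radius 1/7

Normal form of the first expression: u1: center (1/2, 1/2), radius 1/7; u2: center (-1/2, 3/5), radius 1/40; u3: center (-3/5, 1/2), radius 1/40
Normal form of the second expression: u1: center (9/16, 15/32), radius 1/72; u2: center (15/32, 15/32), radius 1/96; u3: center (0, 0), radius 1/7
No match — not equal.


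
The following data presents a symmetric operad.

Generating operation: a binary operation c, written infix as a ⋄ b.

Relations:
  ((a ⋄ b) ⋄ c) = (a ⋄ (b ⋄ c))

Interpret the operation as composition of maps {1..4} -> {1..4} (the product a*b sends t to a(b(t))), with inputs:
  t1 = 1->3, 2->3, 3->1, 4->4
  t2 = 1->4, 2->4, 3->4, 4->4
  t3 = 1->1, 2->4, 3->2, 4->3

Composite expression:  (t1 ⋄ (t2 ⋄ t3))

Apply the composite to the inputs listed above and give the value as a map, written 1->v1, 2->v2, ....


(t2 ⋄ t3) = 1->4, 2->4, 3->4, 4->4
(t1 ⋄ (t2 ⋄ t3)) = 1->4, 2->4, 3->4, 4->4

1->4, 2->4, 3->4, 4->4


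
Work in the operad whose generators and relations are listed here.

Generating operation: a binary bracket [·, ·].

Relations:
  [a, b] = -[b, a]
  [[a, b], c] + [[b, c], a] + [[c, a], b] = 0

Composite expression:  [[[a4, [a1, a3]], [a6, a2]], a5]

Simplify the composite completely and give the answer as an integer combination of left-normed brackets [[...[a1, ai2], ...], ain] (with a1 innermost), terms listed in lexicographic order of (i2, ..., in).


[[[[[a1, a3], a4], a2], a6], a5] - [[[[[a1, a3], a4], a6], a2], a5]

Antisymmetry and Jacobi reduce to a1-anchored left-normed brackets.
Composite bracket: [[[a4, [a1, a3]], [a6, a2]], a5]
Under [a, b] = ab - ba we get 32 signed associative words (2^5 = 32).
Words beginning with a1 determine it all:
  a1a3a4a2a6a5 (sign +1) contributes +[[[[[a1, a3], a4], a2], a6], a5]
  a1a3a4a6a2a5 (sign -1) contributes -[[[[[a1, a3], a4], a6], a2], a5]


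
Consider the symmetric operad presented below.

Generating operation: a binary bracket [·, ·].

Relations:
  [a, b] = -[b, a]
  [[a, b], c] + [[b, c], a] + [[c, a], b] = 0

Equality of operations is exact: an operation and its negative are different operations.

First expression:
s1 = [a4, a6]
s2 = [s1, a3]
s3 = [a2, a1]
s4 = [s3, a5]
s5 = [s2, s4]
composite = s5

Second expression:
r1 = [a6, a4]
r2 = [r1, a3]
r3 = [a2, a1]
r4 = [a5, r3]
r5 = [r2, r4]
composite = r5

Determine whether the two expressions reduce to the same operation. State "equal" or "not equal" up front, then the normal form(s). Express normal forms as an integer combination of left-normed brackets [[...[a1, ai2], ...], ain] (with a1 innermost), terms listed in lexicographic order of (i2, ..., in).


equal: each reduces to -[[[[[a1, a2], a5], a3], a4], a6] + [[[[[a1, a2], a5], a3], a6], a4] + [[[[[a1, a2], a5], a4], a6], a3] - [[[[[a1, a2], a5], a6], a4], a3]


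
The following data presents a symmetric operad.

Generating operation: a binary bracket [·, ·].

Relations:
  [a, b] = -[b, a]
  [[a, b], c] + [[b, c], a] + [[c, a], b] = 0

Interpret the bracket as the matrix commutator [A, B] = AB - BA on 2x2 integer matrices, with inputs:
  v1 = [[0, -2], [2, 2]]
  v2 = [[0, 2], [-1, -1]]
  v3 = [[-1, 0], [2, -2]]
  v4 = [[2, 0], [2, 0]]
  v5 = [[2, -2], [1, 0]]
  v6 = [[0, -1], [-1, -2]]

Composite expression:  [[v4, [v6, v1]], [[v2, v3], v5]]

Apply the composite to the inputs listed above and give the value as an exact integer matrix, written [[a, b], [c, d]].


[v6, v1] = [[-4, -6], [-2, 4]]
[v4, [v6, v1]] = [[12, -12], [-12, -12]]
[v2, v3] = [[4, -2], [-3, -4]]
[[v2, v3], v5] = [[-8, -12], [-14, 8]]
[[v4, [v6, v1]], [[v2, v3], v5]] = [[24, -480], [528, -24]]

[[24, -480], [528, -24]]


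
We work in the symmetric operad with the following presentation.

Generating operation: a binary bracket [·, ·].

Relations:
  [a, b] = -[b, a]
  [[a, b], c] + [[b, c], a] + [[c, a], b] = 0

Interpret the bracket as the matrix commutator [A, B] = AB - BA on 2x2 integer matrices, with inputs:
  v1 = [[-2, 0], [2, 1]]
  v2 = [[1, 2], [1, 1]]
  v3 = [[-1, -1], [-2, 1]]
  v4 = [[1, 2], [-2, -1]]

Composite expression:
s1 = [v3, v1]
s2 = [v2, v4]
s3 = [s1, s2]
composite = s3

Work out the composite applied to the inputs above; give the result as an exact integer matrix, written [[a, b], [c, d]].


[[34, -20], [-112, -34]]

[v3, v1] = [[-2, -3], [10, 2]]
[v2, v4] = [[-6, -4], [2, 6]]
[[v3, v1], [v2, v4]] = [[34, -20], [-112, -34]]


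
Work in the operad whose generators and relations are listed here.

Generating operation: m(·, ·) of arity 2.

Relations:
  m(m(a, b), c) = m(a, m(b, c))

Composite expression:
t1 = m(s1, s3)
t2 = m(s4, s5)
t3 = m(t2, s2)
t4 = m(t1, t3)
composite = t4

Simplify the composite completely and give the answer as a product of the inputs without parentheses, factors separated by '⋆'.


s1 ⋆ s3 ⋆ s4 ⋆ s5 ⋆ s2


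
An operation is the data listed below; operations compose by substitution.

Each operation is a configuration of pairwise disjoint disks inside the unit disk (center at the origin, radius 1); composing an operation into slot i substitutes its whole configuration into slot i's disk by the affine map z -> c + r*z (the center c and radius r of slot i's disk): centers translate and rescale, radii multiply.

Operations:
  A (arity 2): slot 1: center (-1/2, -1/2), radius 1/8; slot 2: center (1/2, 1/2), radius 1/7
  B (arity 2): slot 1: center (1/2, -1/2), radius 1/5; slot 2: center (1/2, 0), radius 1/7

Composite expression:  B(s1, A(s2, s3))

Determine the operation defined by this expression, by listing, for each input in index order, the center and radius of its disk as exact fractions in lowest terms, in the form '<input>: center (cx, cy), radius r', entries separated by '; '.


s1: center (1/2, -1/2), radius 1/5; s2: center (3/7, -1/14), radius 1/56; s3: center (4/7, 1/14), radius 1/49

Nesting under B composes maps z -> c + r*z down each s-path.
s1 passes through 1 substitution, ending at center (1/2, -1/2), radius 1/5
s2 passes through 2 substitutions, ending at center (3/7, -1/14), radius 1/56
s3 passes through 2 substitutions, ending at center (4/7, 1/14), radius 1/49


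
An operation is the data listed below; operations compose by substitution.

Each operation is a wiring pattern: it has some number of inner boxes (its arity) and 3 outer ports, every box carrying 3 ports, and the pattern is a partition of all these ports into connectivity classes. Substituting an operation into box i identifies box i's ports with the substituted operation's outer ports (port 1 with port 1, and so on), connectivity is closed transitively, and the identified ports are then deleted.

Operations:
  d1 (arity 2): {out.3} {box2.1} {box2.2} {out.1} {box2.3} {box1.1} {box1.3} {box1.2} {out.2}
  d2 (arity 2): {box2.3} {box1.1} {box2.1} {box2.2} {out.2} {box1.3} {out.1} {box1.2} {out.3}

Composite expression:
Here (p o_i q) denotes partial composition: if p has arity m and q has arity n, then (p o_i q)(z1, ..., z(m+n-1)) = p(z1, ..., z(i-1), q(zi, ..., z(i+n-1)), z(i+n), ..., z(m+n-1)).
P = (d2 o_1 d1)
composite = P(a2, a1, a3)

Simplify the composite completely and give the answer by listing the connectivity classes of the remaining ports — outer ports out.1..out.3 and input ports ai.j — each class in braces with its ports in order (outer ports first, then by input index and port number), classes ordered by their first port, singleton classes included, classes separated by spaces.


{out.1} {out.2} {out.3} {a1.1} {a1.2} {a1.3} {a2.1} {a2.2} {a2.3} {a3.1} {a3.2} {a3.3}

Connectivity passes through glued d2-boundaries; trace each wire chain.
after d1, the pattern on (a2, a1) reads {out.1} {out.2} {out.3} {a1.1} {a1.2} {a1.3} {a2.1} {a2.2} {a2.3} (out.j = its outer ports)
after d2, the pattern on (a2, a1, a3) reads {out.1} {out.2} {out.3} {a1.1} {a1.2} {a1.3} {a2.1} {a2.2} {a2.3} {a3.1} {a3.2} {a3.3} (out.j = its outer ports)
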